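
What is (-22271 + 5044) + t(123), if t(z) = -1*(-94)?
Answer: -17133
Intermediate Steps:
t(z) = 94
(-22271 + 5044) + t(123) = (-22271 + 5044) + 94 = -17227 + 94 = -17133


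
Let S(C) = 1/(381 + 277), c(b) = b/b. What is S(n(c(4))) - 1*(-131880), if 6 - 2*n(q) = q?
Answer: 86777041/658 ≈ 1.3188e+5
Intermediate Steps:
c(b) = 1
n(q) = 3 - q/2
S(C) = 1/658
S(n(c(4))) - 1*(-131880) = 1/658 - 1*(-131880) = 1/658 + 131880 = 86777041/658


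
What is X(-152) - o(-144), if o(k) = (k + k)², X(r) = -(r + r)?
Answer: -82640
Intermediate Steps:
X(r) = -2*r
o(k) = 4*k² (o(k) = (2*k)² = 4*k²)
X(-152) - o(-144) = -2*(-152) - 4*(-144)² = 304 - 4*20736 = 304 - 1*82944 = 304 - 82944 = -82640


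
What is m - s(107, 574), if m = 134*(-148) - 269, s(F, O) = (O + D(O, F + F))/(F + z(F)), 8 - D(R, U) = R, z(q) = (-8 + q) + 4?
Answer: -2110609/105 ≈ -20101.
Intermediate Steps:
z(q) = -4 + q
D(R, U) = 8 - R
s(F, O) = 8/(-4 + 2*F) (s(F, O) = (O + (8 - O))/(F + (-4 + F)) = 8/(-4 + 2*F))
m = -20101 (m = -19832 - 269 = -20101)
m - s(107, 574) = -20101 - 4/(-2 + 107) = -20101 - 4/105 = -2110609/105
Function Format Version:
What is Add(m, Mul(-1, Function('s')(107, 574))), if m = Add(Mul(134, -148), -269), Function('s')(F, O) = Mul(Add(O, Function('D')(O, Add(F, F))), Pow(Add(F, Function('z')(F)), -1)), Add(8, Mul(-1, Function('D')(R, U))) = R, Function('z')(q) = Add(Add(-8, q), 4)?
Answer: Rational(-2110609, 105) ≈ -20101.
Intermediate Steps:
Function('z')(q) = Add(-4, q)
Function('D')(R, U) = Add(8, Mul(-1, R))
Function('s')(F, O) = Mul(8, Pow(Add(-4, Mul(2, F)), -1)) (Function('s')(F, O) = Mul(Add(O, Add(8, Mul(-1, O))), Pow(Add(F, Add(-4, F)), -1)) = Mul(8, Pow(Add(-4, Mul(2, F)), -1)))
m = -20101 (m = Add(-19832, -269) = -20101)
Add(m, Mul(-1, Function('s')(107, 574))) = Add(-20101, Mul(-1, Mul(4, Pow(Add(-2, 107), -1)))) = Add(-20101, Mul(-1, Mul(4, Pow(105, -1)))) = Add(-20101, Mul(-1, Mul(4, Rational(1, 105)))) = Add(-20101, Mul(-1, Rational(4, 105))) = Add(-20101, Rational(-4, 105)) = Rational(-2110609, 105)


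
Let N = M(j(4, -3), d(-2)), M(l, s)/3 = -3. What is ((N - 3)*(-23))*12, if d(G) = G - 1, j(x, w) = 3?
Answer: 3312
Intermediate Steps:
d(G) = -1 + G
M(l, s) = -9 (M(l, s) = 3*(-3) = -9)
N = -9
((N - 3)*(-23))*12 = ((-9 - 3)*(-23))*12 = -12*(-23)*12 = 276*12 = 3312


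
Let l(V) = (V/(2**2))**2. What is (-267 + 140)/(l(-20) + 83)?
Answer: -127/108 ≈ -1.1759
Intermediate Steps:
l(V) = V**2/16 (l(V) = (V/4)**2 = V**2/16)
(-267 + 140)/(l(-20) + 83) = (-267 + 140)/((1/16)*(-20)**2 + 83) = -127/((1/16)*400 + 83) = -127/(25 + 83) = -127/108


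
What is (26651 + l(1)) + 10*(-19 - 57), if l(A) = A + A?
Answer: 25893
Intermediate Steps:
l(A) = 2*A
(26651 + l(1)) + 10*(-19 - 57) = (26651 + 2*1) + 10*(-19 - 57) = (26651 + 2) + 10*(-76) = 26653 - 760 = 25893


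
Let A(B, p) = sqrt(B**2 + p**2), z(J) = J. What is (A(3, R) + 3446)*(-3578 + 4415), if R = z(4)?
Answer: 2888487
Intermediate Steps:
R = 4
(A(3, R) + 3446)*(-3578 + 4415) = (sqrt(3**2 + 4**2) + 3446)*(-3578 + 4415) = (sqrt(9 + 16) + 3446)*837 = (sqrt(25) + 3446)*837 = (5 + 3446)*837 = 3451*837 = 2888487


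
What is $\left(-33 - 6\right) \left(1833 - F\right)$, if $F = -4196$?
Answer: $-235131$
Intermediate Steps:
$\left(-33 - 6\right) \left(1833 - F\right) = \left(-33 - 6\right) \left(1833 - -4196\right) = \left(-33 - 6\right) \left(1833 + 4196\right) = \left(-39\right) 6029 = -235131$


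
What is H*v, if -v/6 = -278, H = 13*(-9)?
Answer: -195156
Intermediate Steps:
H = -117
v = 1668 (v = -6*(-278) = 1668)
H*v = -117*1668 = -195156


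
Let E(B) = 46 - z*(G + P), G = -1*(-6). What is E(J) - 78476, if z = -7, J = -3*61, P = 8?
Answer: -78332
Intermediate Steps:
J = -183
G = 6
E(B) = 144 (E(B) = 46 - (-7)*(6 + 8) = 46 - (-7)*14 = 46 - 1*(-98) = 46 + 98 = 144)
E(J) - 78476 = 144 - 78476 = -78332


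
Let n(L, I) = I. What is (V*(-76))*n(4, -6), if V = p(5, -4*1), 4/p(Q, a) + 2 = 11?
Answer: 608/3 ≈ 202.67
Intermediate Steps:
p(Q, a) = 4/9 (p(Q, a) = 4/(-2 + 11) = 4/9)
V = 4/9 ≈ 0.44444
(V*(-76))*n(4, -6) = ((4/9)*(-76))*(-6) = -304/9*(-6) = 608/3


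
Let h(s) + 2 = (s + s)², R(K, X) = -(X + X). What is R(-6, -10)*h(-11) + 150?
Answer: 9790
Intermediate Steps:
R(K, X) = -2*X
h(s) = -2 + 4*s² (h(s) = -2 + (s + s)² = -2 + (2*s)² = -2 + 4*s²)
R(-6, -10)*h(-11) + 150 = (-2*(-10))*(-2 + 4*(-11)²) + 150 = 20*(-2 + 4*121) + 150 = 20*(-2 + 484) + 150 = 20*482 + 150 = 9640 + 150 = 9790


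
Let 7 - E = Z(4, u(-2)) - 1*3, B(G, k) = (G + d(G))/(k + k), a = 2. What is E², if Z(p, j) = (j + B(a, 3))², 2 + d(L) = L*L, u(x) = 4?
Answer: 11236/81 ≈ 138.72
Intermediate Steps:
d(L) = -2 + L² (d(L) = -2 + L*L = -2 + L²)
B(G, k) = (-2 + G + G²)/(2*k) (B(G, k) = (G + (-2 + G²))/(k + k) = (-2 + G + G²)/((2*k)) = (-2 + G + G²)*(1/(2*k)) = (-2 + G + G²)/(2*k))
Z(p, j) = (⅔ + j)² (Z(p, j) = (j + (½)*(-2 + 2 + 2²)/3)² = (j + (½)*(⅓)*(-2 + 2 + 4))² = (j + (½)*(⅓)*4)² = (j + ⅔)² = (⅔ + j)²)
E = -106/9 (E = 7 - ((2 + 3*4)²/9 - 1*3) = 7 - ((2 + 12)²/9 - 3) = 7 - ((⅑)*14² - 3) = 7 - ((⅑)*196 - 3) = 7 - (196/9 - 3) = 7 - 1*169/9 = 7 - 169/9 = -106/9 ≈ -11.778)
E² = (-106/9)² = 11236/81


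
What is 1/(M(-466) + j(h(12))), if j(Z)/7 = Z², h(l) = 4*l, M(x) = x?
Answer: 1/15662 ≈ 6.3849e-5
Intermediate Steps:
j(Z) = 7*Z²
1/(M(-466) + j(h(12))) = 1/(-466 + 7*(4*12)²) = 1/(-466 + 7*48²) = 1/(-466 + 7*2304) = 1/(-466 + 16128) = 1/15662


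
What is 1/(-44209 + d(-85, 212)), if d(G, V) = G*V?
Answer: -1/62229 ≈ -1.6070e-5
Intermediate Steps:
1/(-44209 + d(-85, 212)) = 1/(-44209 - 85*212) = 1/(-44209 - 18020) = 1/(-62229) = -1/62229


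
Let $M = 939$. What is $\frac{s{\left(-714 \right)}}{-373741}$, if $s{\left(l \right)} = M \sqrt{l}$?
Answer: $- \frac{939 i \sqrt{714}}{373741} \approx - 0.067134 i$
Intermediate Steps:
$s{\left(l \right)} = 939 \sqrt{l}$
$\frac{s{\left(-714 \right)}}{-373741} = \frac{939 \sqrt{-714}}{-373741} = 939 i \sqrt{714} \left(- \frac{1}{373741}\right) = - \frac{939 i \sqrt{714}}{373741}$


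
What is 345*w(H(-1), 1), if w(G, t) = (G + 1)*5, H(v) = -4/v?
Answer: 8625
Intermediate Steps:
w(G, t) = 5 + 5*G (w(G, t) = (1 + G)*5 = 5 + 5*G)
345*w(H(-1), 1) = 345*(5 + 5*(-4/(-1))) = 345*(5 + 5*(-4*(-1))) = 345*(5 + 5*4) = 345*(5 + 20) = 345*25 = 8625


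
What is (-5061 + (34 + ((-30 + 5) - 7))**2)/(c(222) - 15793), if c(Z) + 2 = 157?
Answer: 5057/15638 ≈ 0.32338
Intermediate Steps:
c(Z) = 155 (c(Z) = -2 + 157 = 155)
(-5061 + (34 + ((-30 + 5) - 7))**2)/(c(222) - 15793) = (-5061 + (34 + ((-30 + 5) - 7))**2)/(155 - 15793) = (-5061 + (34 + (-25 - 7))**2)/(-15638) = (-5061 + (34 - 32)**2)*(-1/15638) = (-5061 + 2**2)*(-1/15638) = (-5061 + 4)*(-1/15638) = -5057*(-1/15638) = 5057/15638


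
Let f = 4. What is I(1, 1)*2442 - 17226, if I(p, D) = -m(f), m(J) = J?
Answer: -26994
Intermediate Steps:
I(p, D) = -4 (I(p, D) = -1*4 = -4)
I(1, 1)*2442 - 17226 = -4*2442 - 17226 = -9768 - 17226 = -26994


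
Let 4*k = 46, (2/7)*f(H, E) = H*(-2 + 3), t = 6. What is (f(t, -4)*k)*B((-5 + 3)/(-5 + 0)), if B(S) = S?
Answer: 483/5 ≈ 96.600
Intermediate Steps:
f(H, E) = 7*H/2 (f(H, E) = 7*(H*(-2 + 3))/2 = 7*(H*1)/2 = 7*H/2)
k = 23/2 (k = (¼)*46 = 23/2 ≈ 11.500)
(f(t, -4)*k)*B((-5 + 3)/(-5 + 0)) = (((7/2)*6)*(23/2))*((-5 + 3)/(-5 + 0)) = (21*(23/2))*(-2/(-5)) = 483*(-2*(-⅕))/2 = (483/2)*(⅖) = 483/5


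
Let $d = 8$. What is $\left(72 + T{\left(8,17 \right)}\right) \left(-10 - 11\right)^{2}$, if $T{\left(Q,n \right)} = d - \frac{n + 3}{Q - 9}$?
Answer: $44100$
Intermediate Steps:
$T{\left(Q,n \right)} = 8 - \frac{3 + n}{-9 + Q}$ ($T{\left(Q,n \right)} = 8 - \frac{n + 3}{Q - 9} = 8 - \frac{3 + n}{-9 + Q}$)
$\left(72 + T{\left(8,17 \right)}\right) \left(-10 - 11\right)^{2} = \left(72 + \frac{-75 - 17 + 8 \cdot 8}{-9 + 8}\right) \left(-10 - 11\right)^{2} = \left(72 + \frac{-75 - 17 + 64}{-1}\right) \left(-21\right)^{2} = \left(72 - -28\right) 441 = \left(72 + 28\right) 441 = 100 \cdot 441 = 44100$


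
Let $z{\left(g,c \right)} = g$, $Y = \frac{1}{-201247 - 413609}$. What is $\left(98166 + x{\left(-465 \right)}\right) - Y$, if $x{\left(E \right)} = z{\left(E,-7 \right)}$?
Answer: $\frac{60072046057}{614856} \approx 97701.0$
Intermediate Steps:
$Y = - \frac{1}{614856}$ ($Y = \frac{1}{-614856} = - \frac{1}{614856} \approx -1.6264 \cdot 10^{-6}$)
$x{\left(E \right)} = E$
$\left(98166 + x{\left(-465 \right)}\right) - Y = \left(98166 - 465\right) - - \frac{1}{614856} = 97701 + \frac{1}{614856} = \frac{60072046057}{614856}$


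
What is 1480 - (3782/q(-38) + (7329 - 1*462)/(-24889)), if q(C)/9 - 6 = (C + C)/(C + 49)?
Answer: 2175632504/1120005 ≈ 1942.5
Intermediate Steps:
q(C) = 54 + 18*C/(49 + C) (q(C) = 54 + 9*((C + C)/(C + 49)) = 54 + 9*((2*C)/(49 + C)) = 54 + 9*(2*C/(49 + C)) = 54 + 18*C/(49 + C))
1480 - (3782/q(-38) + (7329 - 1*462)/(-24889)) = 1480 - (3782/((18*(147 + 4*(-38))/(49 - 38))) + (7329 - 1*462)/(-24889)) = 1480 - (3782/((18*(147 - 152)/11)) + (7329 - 462)*(-1/24889)) = 1480 - (3782/((18*(1/11)*(-5))) + 6867*(-1/24889)) = 1480 - (3782/(-90/11) - 6867/24889) = 1480 - (3782*(-11/90) - 6867/24889) = 1480 - (-20801/45 - 6867/24889) = 1480 - 1*(-518025104/1120005) = 1480 + 518025104/1120005 = 2175632504/1120005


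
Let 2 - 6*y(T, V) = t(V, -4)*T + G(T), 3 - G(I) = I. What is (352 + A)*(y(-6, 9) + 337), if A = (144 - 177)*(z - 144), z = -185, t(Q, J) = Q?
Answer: 23191421/6 ≈ 3.8652e+6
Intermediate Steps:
G(I) = 3 - I
A = 10857 (A = (144 - 177)*(-185 - 144) = -33*(-329) = 10857)
y(T, V) = -⅙ + T/6 - T*V/6 (y(T, V) = ⅓ - (V*T + (3 - T))/6 = ⅓ - (T*V + (3 - T))/6 = ⅓ - (3 - T + T*V)/6 = ⅓ + (-½ + T/6 - T*V/6) = -⅙ + T/6 - T*V/6)
(352 + A)*(y(-6, 9) + 337) = (352 + 10857)*((-⅙ + (⅙)*(-6) - ⅙*(-6)*9) + 337) = 11209*((-⅙ - 1 + 9) + 337) = 11209*(47/6 + 337) = 11209*(2069/6) = 23191421/6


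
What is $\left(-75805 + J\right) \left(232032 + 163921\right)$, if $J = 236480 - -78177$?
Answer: $94574165956$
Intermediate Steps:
$J = 314657$ ($J = 236480 + 78177 = 314657$)
$\left(-75805 + J\right) \left(232032 + 163921\right) = \left(-75805 + 314657\right) \left(232032 + 163921\right) = 238852 \cdot 395953 = 94574165956$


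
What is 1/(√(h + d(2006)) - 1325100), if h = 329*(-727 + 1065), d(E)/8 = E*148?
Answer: -662550/877943761847 - √2486306/1755887523694 ≈ -7.5556e-7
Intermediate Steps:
d(E) = 1184*E (d(E) = 8*(E*148) = 8*(148*E) = 1184*E)
h = 111202 (h = 329*338 = 111202)
1/(√(h + d(2006)) - 1325100) = 1/(√(111202 + 1184*2006) - 1325100) = 1/(√(111202 + 2375104) - 1325100) = 1/(√2486306 - 1325100) = 1/(-1325100 + √2486306)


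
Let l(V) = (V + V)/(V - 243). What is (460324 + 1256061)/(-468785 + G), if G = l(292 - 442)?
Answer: -44969287/12282147 ≈ -3.6614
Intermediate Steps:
l(V) = 2*V/(-243 + V) (l(V) = (2*V)/(-243 + V) = 2*V/(-243 + V))
G = 100/131 (G = 2*(292 - 442)/(-243 + (292 - 442)) = 2*(-150)/(-243 - 150) = 2*(-150)/(-393) = 2*(-150)*(-1/393) = 100/131 ≈ 0.76336)
(460324 + 1256061)/(-468785 + G) = (460324 + 1256061)/(-468785 + 100/131) = 1716385/(-61410735/131) = 1716385*(-131/61410735) = -44969287/12282147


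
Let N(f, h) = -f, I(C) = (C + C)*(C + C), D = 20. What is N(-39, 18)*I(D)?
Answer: 62400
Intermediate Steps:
I(C) = 4*C² (I(C) = (2*C)*(2*C) = 4*C²)
N(-39, 18)*I(D) = (-1*(-39))*(4*20²) = 39*(4*400) = 39*1600 = 62400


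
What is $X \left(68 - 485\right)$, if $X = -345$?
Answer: $143865$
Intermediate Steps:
$X \left(68 - 485\right) = - 345 \left(68 - 485\right) = \left(-345\right) \left(-417\right) = 143865$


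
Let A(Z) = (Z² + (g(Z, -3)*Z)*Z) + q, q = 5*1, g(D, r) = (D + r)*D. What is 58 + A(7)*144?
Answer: 205402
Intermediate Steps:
g(D, r) = D*(D + r)
q = 5
A(Z) = 5 + Z² + Z³*(-3 + Z) (A(Z) = (Z² + ((Z*(Z - 3))*Z)*Z) + 5 = (Z² + ((Z*(-3 + Z))*Z)*Z) + 5 = (Z² + (Z²*(-3 + Z))*Z) + 5 = (Z² + Z³*(-3 + Z)) + 5 = 5 + Z² + Z³*(-3 + Z))
58 + A(7)*144 = 58 + (5 + 7² + 7³*(-3 + 7))*144 = 58 + (5 + 49 + 343*4)*144 = 58 + (5 + 49 + 1372)*144 = 58 + 1426*144 = 58 + 205344 = 205402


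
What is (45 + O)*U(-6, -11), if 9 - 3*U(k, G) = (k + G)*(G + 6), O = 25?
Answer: -5320/3 ≈ -1773.3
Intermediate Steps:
U(k, G) = 3 - (6 + G)*(G + k)/3 (U(k, G) = 3 - (k + G)*(G + 6)/3 = 3 - (G + k)*(6 + G)/3 = 3 - (6 + G)*(G + k)/3)
(45 + O)*U(-6, -11) = (45 + 25)*(3 - 2*(-11) - 2*(-6) - 1/3*(-11)**2 - 1/3*(-11)*(-6)) = 70*(3 + 22 + 12 - 1/3*121 - 22) = 70*(3 + 22 + 12 - 121/3 - 22) = 70*(-76/3) = -5320/3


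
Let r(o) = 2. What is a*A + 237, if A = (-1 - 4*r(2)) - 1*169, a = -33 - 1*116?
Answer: 26759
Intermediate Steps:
a = -149 (a = -33 - 116 = -149)
A = -178 (A = (-1 - 4*2) - 1*169 = (-1 - 8) - 169 = -9 - 169 = -178)
a*A + 237 = -149*(-178) + 237 = 26522 + 237 = 26759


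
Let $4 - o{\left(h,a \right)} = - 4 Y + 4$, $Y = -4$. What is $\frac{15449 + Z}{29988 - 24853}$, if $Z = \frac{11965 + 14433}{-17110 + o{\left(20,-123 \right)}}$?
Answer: $\frac{132276588}{43971005} \approx 3.0083$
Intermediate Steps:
$o{\left(h,a \right)} = -16$ ($o{\left(h,a \right)} = 4 - \left(\left(-4\right) \left(-4\right) + 4\right) = 4 - \left(16 + 4\right) = 4 - 20 = -16$)
$Z = - \frac{13199}{8563}$ ($Z = \frac{11965 + 14433}{-17110 - 16} = \frac{26398}{-17126} = 26398 \left(- \frac{1}{17126}\right) = - \frac{13199}{8563} \approx -1.5414$)
$\frac{15449 + Z}{29988 - 24853} = \frac{15449 - \frac{13199}{8563}}{29988 - 24853} = \frac{132276588}{8563 \cdot 5135} = \frac{132276588}{8563} \cdot \frac{1}{5135} = \frac{132276588}{43971005}$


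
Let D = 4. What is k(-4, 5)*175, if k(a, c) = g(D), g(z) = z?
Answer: 700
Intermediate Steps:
k(a, c) = 4
k(-4, 5)*175 = 4*175 = 700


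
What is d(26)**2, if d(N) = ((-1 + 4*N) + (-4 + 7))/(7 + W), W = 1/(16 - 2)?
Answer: 2202256/9801 ≈ 224.70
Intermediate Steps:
W = 1/14 ≈ 0.071429
d(N) = 28/99 + 56*N/99 (d(N) = ((-1 + 4*N) + (-4 + 7))/(7 + 1/14) = ((-1 + 4*N) + 3)/(99/14) = (2 + 4*N)*(14/99) = 28/99 + 56*N/99)
d(26)**2 = (28/99 + (56/99)*26)**2 = (28/99 + 1456/99)**2 = (1484/99)**2 = 2202256/9801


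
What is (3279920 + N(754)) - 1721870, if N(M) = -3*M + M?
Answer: 1556542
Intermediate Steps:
N(M) = -2*M
(3279920 + N(754)) - 1721870 = (3279920 - 2*754) - 1721870 = (3279920 - 1508) - 1721870 = 3278412 - 1721870 = 1556542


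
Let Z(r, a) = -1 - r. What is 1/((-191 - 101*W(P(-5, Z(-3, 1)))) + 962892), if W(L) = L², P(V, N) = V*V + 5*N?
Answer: 1/838976 ≈ 1.1919e-6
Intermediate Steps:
P(V, N) = V² + 5*N
1/((-191 - 101*W(P(-5, Z(-3, 1)))) + 962892) = 1/((-191 - 101*((-5)² + 5*(-1 - 1*(-3)))²) + 962892) = 1/((-191 - 101*(25 + 5*(-1 + 3))²) + 962892) = 1/((-191 - 101*(25 + 5*2)²) + 962892) = 1/((-191 - 101*(25 + 10)²) + 962892) = 1/((-191 - 101*35²) + 962892) = 1/((-191 - 101*1225) + 962892) = 1/((-191 - 123725) + 962892) = 1/(-123916 + 962892) = 1/838976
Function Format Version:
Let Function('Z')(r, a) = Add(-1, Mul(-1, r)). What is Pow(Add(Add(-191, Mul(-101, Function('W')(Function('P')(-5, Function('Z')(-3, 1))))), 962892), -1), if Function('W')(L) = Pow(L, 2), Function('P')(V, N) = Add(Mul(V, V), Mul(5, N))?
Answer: Rational(1, 838976) ≈ 1.1919e-6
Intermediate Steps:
Function('P')(V, N) = Add(Pow(V, 2), Mul(5, N))
Pow(Add(Add(-191, Mul(-101, Function('W')(Function('P')(-5, Function('Z')(-3, 1))))), 962892), -1) = Pow(Add(Add(-191, Mul(-101, Pow(Add(Pow(-5, 2), Mul(5, Add(-1, Mul(-1, -3)))), 2))), 962892), -1) = Pow(Add(Add(-191, Mul(-101, Pow(Add(25, Mul(5, Add(-1, 3))), 2))), 962892), -1) = Pow(Add(Add(-191, Mul(-101, Pow(Add(25, Mul(5, 2)), 2))), 962892), -1) = Pow(Add(Add(-191, Mul(-101, Pow(Add(25, 10), 2))), 962892), -1) = Pow(Add(Add(-191, Mul(-101, Pow(35, 2))), 962892), -1) = Pow(Add(Add(-191, Mul(-101, 1225)), 962892), -1) = Pow(Add(Add(-191, -123725), 962892), -1) = Pow(Add(-123916, 962892), -1) = Pow(838976, -1) = Rational(1, 838976)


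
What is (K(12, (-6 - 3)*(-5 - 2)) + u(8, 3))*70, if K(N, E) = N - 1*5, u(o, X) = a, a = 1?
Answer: 560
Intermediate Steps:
u(o, X) = 1
K(N, E) = -5 + N (K(N, E) = N - 5 = -5 + N)
(K(12, (-6 - 3)*(-5 - 2)) + u(8, 3))*70 = ((-5 + 12) + 1)*70 = (7 + 1)*70 = 8*70 = 560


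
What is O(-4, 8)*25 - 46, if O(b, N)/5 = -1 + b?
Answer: -671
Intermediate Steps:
O(b, N) = -5 + 5*b (O(b, N) = 5*(-1 + b) = -5 + 5*b)
O(-4, 8)*25 - 46 = (-5 + 5*(-4))*25 - 46 = (-5 - 20)*25 - 46 = -25*25 - 46 = -625 - 46 = -671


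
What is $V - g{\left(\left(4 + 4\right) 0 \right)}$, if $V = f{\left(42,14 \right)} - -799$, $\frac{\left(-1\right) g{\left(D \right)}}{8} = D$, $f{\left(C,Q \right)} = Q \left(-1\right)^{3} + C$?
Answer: $827$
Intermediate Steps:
$f{\left(C,Q \right)} = C - Q$ ($f{\left(C,Q \right)} = Q \left(-1\right) + C = - Q + C = C - Q$)
$g{\left(D \right)} = - 8 D$
$V = 827$ ($V = \left(42 - 14\right) - -799 = \left(42 - 14\right) + 799 = 28 + 799 = 827$)
$V - g{\left(\left(4 + 4\right) 0 \right)} = 827 - - 8 \left(4 + 4\right) 0 = 827 - - 8 \cdot 8 \cdot 0 = 827 - \left(-8\right) 0 = 827 - 0 = 827 + 0 = 827$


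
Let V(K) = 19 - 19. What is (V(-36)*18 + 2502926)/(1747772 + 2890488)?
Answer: 1251463/2319130 ≈ 0.53963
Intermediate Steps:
V(K) = 0
(V(-36)*18 + 2502926)/(1747772 + 2890488) = (0*18 + 2502926)/(1747772 + 2890488) = (0 + 2502926)/4638260 = 2502926*(1/4638260) = 1251463/2319130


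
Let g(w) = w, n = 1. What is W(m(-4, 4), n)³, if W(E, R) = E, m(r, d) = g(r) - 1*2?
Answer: -216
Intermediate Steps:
m(r, d) = -2 + r (m(r, d) = r - 1*2 = r - 2 = -2 + r)
W(m(-4, 4), n)³ = (-2 - 4)³ = (-6)³ = -216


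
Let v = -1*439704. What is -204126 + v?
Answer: -643830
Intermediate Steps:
v = -439704
-204126 + v = -204126 - 439704 = -643830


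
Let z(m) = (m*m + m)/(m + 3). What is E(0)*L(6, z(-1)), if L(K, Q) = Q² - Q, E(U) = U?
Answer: 0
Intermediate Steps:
z(m) = (m + m²)/(3 + m) (z(m) = (m² + m)/(3 + m) = (m + m²)/(3 + m))
E(0)*L(6, z(-1)) = 0*((-(1 - 1)/(3 - 1))*(-1 - (1 - 1)/(3 - 1))) = 0*((-1*0/2)*(-1 - 1*0/2)) = 0*((-1*½*0)*(-1 - 1*½*0)) = 0*(0*(-1 + 0)) = 0*(0*(-1)) = 0*0 = 0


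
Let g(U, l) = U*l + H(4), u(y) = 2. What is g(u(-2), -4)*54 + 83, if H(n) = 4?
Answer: -133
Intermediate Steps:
g(U, l) = 4 + U*l (g(U, l) = U*l + 4 = 4 + U*l)
g(u(-2), -4)*54 + 83 = (4 + 2*(-4))*54 + 83 = (4 - 8)*54 + 83 = -4*54 + 83 = -216 + 83 = -133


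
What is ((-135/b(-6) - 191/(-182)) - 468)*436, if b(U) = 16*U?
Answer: -147767485/728 ≈ -2.0298e+5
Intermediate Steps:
((-135/b(-6) - 191/(-182)) - 468)*436 = ((-135/(16*(-6)) - 191/(-182)) - 468)*436 = ((-135/(-96) - 191*(-1/182)) - 468)*436 = ((-135*(-1/96) + 191/182) - 468)*436 = ((45/32 + 191/182) - 468)*436 = (7151/2912 - 468)*436 = -1355665/2912*436 = -147767485/728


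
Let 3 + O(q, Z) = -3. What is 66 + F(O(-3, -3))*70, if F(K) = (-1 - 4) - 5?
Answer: -634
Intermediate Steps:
O(q, Z) = -6 (O(q, Z) = -3 - 3 = -6)
F(K) = -10 (F(K) = -5 - 5 = -10)
66 + F(O(-3, -3))*70 = 66 - 10*70 = 66 - 700 = -634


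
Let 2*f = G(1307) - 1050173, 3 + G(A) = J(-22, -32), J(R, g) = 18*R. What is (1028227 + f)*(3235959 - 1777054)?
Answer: 733743139605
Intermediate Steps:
G(A) = -399 (G(A) = -3 + 18*(-22) = -3 - 396 = -399)
f = -525286 (f = (-399 - 1050173)/2 = (½)*(-1050572) = -525286)
(1028227 + f)*(3235959 - 1777054) = (1028227 - 525286)*(3235959 - 1777054) = 502941*1458905 = 733743139605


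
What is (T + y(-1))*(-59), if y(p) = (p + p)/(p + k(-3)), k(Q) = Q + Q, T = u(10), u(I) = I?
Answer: -4248/7 ≈ -606.86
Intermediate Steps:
T = 10
k(Q) = 2*Q
y(p) = 2*p/(-6 + p) (y(p) = (p + p)/(p + 2*(-3)) = (2*p)/(p - 6) = (2*p)/(-6 + p) = 2*p/(-6 + p))
(T + y(-1))*(-59) = (10 + 2*(-1)/(-6 - 1))*(-59) = (10 + 2*(-1)/(-7))*(-59) = (10 + 2*(-1)*(-⅐))*(-59) = (10 + 2/7)*(-59) = (72/7)*(-59) = -4248/7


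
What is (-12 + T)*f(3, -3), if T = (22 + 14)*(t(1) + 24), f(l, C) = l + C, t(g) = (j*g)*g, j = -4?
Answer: 0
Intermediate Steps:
t(g) = -4*g**2 (t(g) = (-4*g)*g = -4*g**2)
f(l, C) = C + l
T = 720 (T = (22 + 14)*(-4*1**2 + 24) = 36*(-4*1 + 24) = 36*(-4 + 24) = 36*20 = 720)
(-12 + T)*f(3, -3) = (-12 + 720)*(-3 + 3) = 708*0 = 0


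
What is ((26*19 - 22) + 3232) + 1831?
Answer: 5535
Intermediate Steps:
((26*19 - 22) + 3232) + 1831 = ((494 - 22) + 3232) + 1831 = (472 + 3232) + 1831 = 3704 + 1831 = 5535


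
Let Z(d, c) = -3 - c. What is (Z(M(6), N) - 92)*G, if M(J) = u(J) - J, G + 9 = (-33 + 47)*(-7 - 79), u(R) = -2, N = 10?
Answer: 127365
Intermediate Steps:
G = -1213 (G = -9 + (-33 + 47)*(-7 - 79) = -9 + 14*(-86) = -9 - 1204 = -1213)
M(J) = -2 - J
(Z(M(6), N) - 92)*G = ((-3 - 1*10) - 92)*(-1213) = ((-3 - 10) - 92)*(-1213) = (-13 - 92)*(-1213) = -105*(-1213) = 127365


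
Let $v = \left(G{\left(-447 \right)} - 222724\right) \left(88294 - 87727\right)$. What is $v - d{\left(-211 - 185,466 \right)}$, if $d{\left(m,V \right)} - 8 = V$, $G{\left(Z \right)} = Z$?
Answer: $-126538431$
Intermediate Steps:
$d{\left(m,V \right)} = 8 + V$
$v = -126537957$ ($v = \left(-447 - 222724\right) \left(88294 - 87727\right) = \left(-223171\right) 567 = -126537957$)
$v - d{\left(-211 - 185,466 \right)} = -126537957 - \left(8 + 466\right) = -126537957 - 474 = -126538431$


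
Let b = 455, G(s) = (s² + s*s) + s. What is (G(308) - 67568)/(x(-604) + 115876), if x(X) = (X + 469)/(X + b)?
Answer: 1073396/1015627 ≈ 1.0569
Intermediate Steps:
G(s) = s + 2*s² (G(s) = (s² + s²) + s = 2*s² + s = s + 2*s²)
x(X) = (469 + X)/(455 + X) (x(X) = (X + 469)/(X + 455) = (469 + X)/(455 + X))
(G(308) - 67568)/(x(-604) + 115876) = (308*(1 + 2*308) - 67568)/((469 - 604)/(455 - 604) + 115876) = (308*(1 + 616) - 67568)/(-135/(-149) + 115876) = (308*617 - 67568)/(-1/149*(-135) + 115876) = (190036 - 67568)/(135/149 + 115876) = 122468/(17265659/149) = 122468*(149/17265659) = 1073396/1015627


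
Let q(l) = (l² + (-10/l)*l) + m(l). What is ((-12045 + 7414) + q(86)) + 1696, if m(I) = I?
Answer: 4537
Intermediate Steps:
q(l) = -10 + l + l² (q(l) = (l² + (-10/l)*l) + l = (l² - 10) + l = (-10 + l²) + l = -10 + l + l²)
((-12045 + 7414) + q(86)) + 1696 = ((-12045 + 7414) + (-10 + 86 + 86²)) + 1696 = (-4631 + (-10 + 86 + 7396)) + 1696 = (-4631 + 7472) + 1696 = 2841 + 1696 = 4537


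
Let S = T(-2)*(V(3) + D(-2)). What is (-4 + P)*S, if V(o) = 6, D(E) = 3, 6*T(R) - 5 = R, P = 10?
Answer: 27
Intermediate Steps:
T(R) = ⅚ + R/6
S = 9/2 (S = (⅚ + (⅙)*(-2))*(6 + 3) = (⅚ - ⅓)*9 = (½)*9 = 9/2 ≈ 4.5000)
(-4 + P)*S = (-4 + 10)*(9/2) = 6*(9/2) = 27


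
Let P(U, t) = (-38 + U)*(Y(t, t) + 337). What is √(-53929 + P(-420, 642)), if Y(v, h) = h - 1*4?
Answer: I*√500479 ≈ 707.45*I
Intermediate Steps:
Y(v, h) = -4 + h (Y(v, h) = h - 4 = -4 + h)
P(U, t) = (-38 + U)*(333 + t) (P(U, t) = (-38 + U)*((-4 + t) + 337) = (-38 + U)*(333 + t))
√(-53929 + P(-420, 642)) = √(-53929 + (-12654 - 38*642 + 333*(-420) - 420*642)) = √(-53929 + (-12654 - 24396 - 139860 - 269640)) = √(-53929 - 446550) = √(-500479) = I*√500479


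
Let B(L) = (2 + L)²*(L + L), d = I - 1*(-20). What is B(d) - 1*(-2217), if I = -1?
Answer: 18975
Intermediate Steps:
d = 19 (d = -1 - 1*(-20) = -1 + 20 = 19)
B(L) = 2*L*(2 + L)² (B(L) = (2 + L)²*(2*L) = 2*L*(2 + L)²)
B(d) - 1*(-2217) = 2*19*(2 + 19)² - 1*(-2217) = 2*19*21² + 2217 = 2*19*441 + 2217 = 16758 + 2217 = 18975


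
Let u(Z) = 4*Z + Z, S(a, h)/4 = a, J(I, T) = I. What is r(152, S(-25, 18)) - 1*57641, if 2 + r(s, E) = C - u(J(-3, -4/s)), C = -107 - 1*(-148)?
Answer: -57587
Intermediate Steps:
S(a, h) = 4*a
u(Z) = 5*Z
C = 41 (C = -107 + 148 = 41)
r(s, E) = 54 (r(s, E) = -2 + (41 - 5*(-3)) = -2 + (41 - 1*(-15)) = -2 + (41 + 15) = -2 + 56 = 54)
r(152, S(-25, 18)) - 1*57641 = 54 - 1*57641 = 54 - 57641 = -57587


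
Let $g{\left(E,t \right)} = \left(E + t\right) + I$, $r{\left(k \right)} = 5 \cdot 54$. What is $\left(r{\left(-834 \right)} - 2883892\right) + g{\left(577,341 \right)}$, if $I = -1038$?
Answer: $-2883742$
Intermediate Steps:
$r{\left(k \right)} = 270$
$g{\left(E,t \right)} = -1038 + E + t$ ($g{\left(E,t \right)} = \left(E + t\right) - 1038 = -1038 + E + t$)
$\left(r{\left(-834 \right)} - 2883892\right) + g{\left(577,341 \right)} = \left(270 - 2883892\right) + \left(-1038 + 577 + 341\right) = -2883622 - 120 = -2883742$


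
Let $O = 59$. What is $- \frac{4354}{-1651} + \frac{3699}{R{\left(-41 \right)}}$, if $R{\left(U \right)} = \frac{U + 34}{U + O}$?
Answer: $- \frac{109896404}{11557} \approx -9509.1$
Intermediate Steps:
$R{\left(U \right)} = \frac{34 + U}{59 + U}$ ($R{\left(U \right)} = \frac{U + 34}{U + 59} = \frac{34 + U}{59 + U}$)
$- \frac{4354}{-1651} + \frac{3699}{R{\left(-41 \right)}} = - \frac{4354}{-1651} + \frac{3699}{\frac{1}{59 - 41} \left(34 - 41\right)} = \left(-4354\right) \left(- \frac{1}{1651}\right) + \frac{3699}{\frac{1}{18} \left(-7\right)} = \frac{4354}{1651} + \frac{3699}{\frac{1}{18} \left(-7\right)} = \frac{4354}{1651} + \frac{3699}{- \frac{7}{18}} = \frac{4354}{1651} + 3699 \left(- \frac{18}{7}\right) = \frac{4354}{1651} - \frac{66582}{7} = - \frac{109896404}{11557}$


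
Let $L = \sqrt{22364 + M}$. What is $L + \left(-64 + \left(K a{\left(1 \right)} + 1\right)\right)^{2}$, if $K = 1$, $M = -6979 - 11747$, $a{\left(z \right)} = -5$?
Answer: $4624 + \sqrt{3638} \approx 4684.3$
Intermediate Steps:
$M = -18726$ ($M = -6979 - 11747 = -18726$)
$L = \sqrt{3638}$ ($L = \sqrt{22364 - 18726} = \sqrt{3638} \approx 60.316$)
$L + \left(-64 + \left(K a{\left(1 \right)} + 1\right)\right)^{2} = \sqrt{3638} + \left(-64 + \left(1 \left(-5\right) + 1\right)\right)^{2} = \sqrt{3638} + \left(-64 + \left(-5 + 1\right)\right)^{2} = \sqrt{3638} + \left(-64 - 4\right)^{2} = \sqrt{3638} + \left(-68\right)^{2} = \sqrt{3638} + 4624 = 4624 + \sqrt{3638}$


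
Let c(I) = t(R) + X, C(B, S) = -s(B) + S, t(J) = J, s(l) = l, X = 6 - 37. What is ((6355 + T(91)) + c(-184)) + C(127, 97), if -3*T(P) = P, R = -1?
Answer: 18788/3 ≈ 6262.7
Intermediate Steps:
X = -31
T(P) = -P/3
C(B, S) = S - B (C(B, S) = -B + S = S - B)
c(I) = -32 (c(I) = -1 - 31 = -32)
((6355 + T(91)) + c(-184)) + C(127, 97) = ((6355 - ⅓*91) - 32) + (97 - 1*127) = ((6355 - 91/3) - 32) + (97 - 127) = (18974/3 - 32) - 30 = 18878/3 - 30 = 18788/3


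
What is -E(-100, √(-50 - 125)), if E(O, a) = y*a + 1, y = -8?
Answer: -1 + 40*I*√7 ≈ -1.0 + 105.83*I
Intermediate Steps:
E(O, a) = 1 - 8*a (E(O, a) = -8*a + 1 = 1 - 8*a)
-E(-100, √(-50 - 125)) = -(1 - 8*√(-50 - 125)) = -(1 - 40*I*√7) = -1 + 40*I*√7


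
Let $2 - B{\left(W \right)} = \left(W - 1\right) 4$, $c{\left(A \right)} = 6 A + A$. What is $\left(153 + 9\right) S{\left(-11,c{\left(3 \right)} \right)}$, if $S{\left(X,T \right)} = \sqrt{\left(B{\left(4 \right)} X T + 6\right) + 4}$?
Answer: $648 \sqrt{145} \approx 7803.0$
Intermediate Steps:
$c{\left(A \right)} = 7 A$
$B{\left(W \right)} = 6 - 4 W$ ($B{\left(W \right)} = 2 - \left(W - 1\right) 4 = 2 - \left(-1 + W\right) 4 = 2 - \left(-4 + 4 W\right) = 6 - 4 W$)
$S{\left(X,T \right)} = \sqrt{10 - 10 T X}$ ($S{\left(X,T \right)} = \sqrt{\left(\left(6 - 16\right) X T + 6\right) + 4} = \sqrt{\left(- 10 X T + 6\right) + 4} = \sqrt{\left(- 10 T X + 6\right) + 4} = \sqrt{\left(6 - 10 T X\right) + 4} = \sqrt{10 - 10 T X}$)
$\left(153 + 9\right) S{\left(-11,c{\left(3 \right)} \right)} = \left(153 + 9\right) \sqrt{10 - 10 \cdot 7 \cdot 3 \left(-11\right)} = 162 \sqrt{10 - 210 \left(-11\right)} = 162 \sqrt{10 + 2310} = 162 \sqrt{2320} = 162 \cdot 4 \sqrt{145} = 648 \sqrt{145}$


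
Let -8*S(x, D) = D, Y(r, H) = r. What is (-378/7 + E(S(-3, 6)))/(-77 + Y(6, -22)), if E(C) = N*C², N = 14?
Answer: 369/568 ≈ 0.64965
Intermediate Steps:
S(x, D) = -D/8
E(C) = 14*C²
(-378/7 + E(S(-3, 6)))/(-77 + Y(6, -22)) = (-378/7 + 14*(-⅛*6)²)/(-77 + 6) = (-378*⅐ + 14*(-¾)²)/(-71) = (-54 + 14*(9/16))*(-1/71) = (-54 + 63/8)*(-1/71) = -369/8*(-1/71) = 369/568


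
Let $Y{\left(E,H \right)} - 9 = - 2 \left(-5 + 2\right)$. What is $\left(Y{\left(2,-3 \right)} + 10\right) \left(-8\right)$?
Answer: $-200$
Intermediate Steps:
$Y{\left(E,H \right)} = 15$ ($Y{\left(E,H \right)} = 9 - 2 \left(-5 + 2\right) = 9 - -6 = 9 + 6 = 15$)
$\left(Y{\left(2,-3 \right)} + 10\right) \left(-8\right) = \left(15 + 10\right) \left(-8\right) = 25 \left(-8\right) = -200$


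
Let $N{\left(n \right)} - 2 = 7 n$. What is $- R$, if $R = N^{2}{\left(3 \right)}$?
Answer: $-529$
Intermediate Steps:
$N{\left(n \right)} = 2 + 7 n$
$R = 529$ ($R = \left(2 + 7 \cdot 3\right)^{2} = \left(2 + 21\right)^{2} = 23^{2} = 529$)
$- R = \left(-1\right) 529 = -529$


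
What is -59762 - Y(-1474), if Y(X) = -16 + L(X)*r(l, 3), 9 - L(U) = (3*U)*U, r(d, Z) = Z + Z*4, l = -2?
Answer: 97710539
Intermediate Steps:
r(d, Z) = 5*Z (r(d, Z) = Z + 4*Z = 5*Z)
L(U) = 9 - 3*U² (L(U) = 9 - 3*U*U = 9 - 3*U²)
Y(X) = 119 - 45*X² (Y(X) = -16 + (9 - 3*X²)*(5*3) = -16 + (9 - 3*X²)*15 = -16 + (135 - 45*X²) = 119 - 45*X²)
-59762 - Y(-1474) = -59762 - (119 - 45*(-1474)²) = -59762 - (119 - 45*2172676) = -59762 - (119 - 97770420) = -59762 - 1*(-97770301) = -59762 + 97770301 = 97710539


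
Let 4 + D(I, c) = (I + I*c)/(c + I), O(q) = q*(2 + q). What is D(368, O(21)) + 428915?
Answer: 15877451/37 ≈ 4.2912e+5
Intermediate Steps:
D(I, c) = -4 + (I + I*c)/(I + c) (D(I, c) = -4 + (I + I*c)/(c + I) = -4 + (I + I*c)/(I + c))
D(368, O(21)) + 428915 = (-84*(2 + 21) - 3*368 + 368*(21*(2 + 21)))/(368 + 21*(2 + 21)) + 428915 = (-84*23 - 1104 + 368*(21*23))/(368 + 21*23) + 428915 = (-4*483 - 1104 + 368*483)/(368 + 483) + 428915 = (-1932 - 1104 + 177744)/851 + 428915 = (1/851)*174708 + 428915 = 7596/37 + 428915 = 15877451/37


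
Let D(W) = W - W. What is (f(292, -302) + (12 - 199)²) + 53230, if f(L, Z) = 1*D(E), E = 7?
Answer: 88199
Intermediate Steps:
D(W) = 0
f(L, Z) = 0 (f(L, Z) = 1*0 = 0)
(f(292, -302) + (12 - 199)²) + 53230 = (0 + (12 - 199)²) + 53230 = (0 + (-187)²) + 53230 = (0 + 34969) + 53230 = 34969 + 53230 = 88199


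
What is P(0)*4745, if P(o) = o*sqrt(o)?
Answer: 0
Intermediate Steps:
P(o) = o**(3/2)
P(0)*4745 = 0**(3/2)*4745 = 0*4745 = 0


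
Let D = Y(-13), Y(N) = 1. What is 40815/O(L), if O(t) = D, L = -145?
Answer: 40815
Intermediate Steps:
D = 1
O(t) = 1
40815/O(L) = 40815/1 = 40815*1 = 40815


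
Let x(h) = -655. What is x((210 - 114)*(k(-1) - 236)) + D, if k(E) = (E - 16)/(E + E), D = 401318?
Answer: 400663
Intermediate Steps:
k(E) = (-16 + E)/(2*E) (k(E) = (-16 + E)/((2*E)) = (-16 + E)*(1/(2*E)) = (-16 + E)/(2*E))
x((210 - 114)*(k(-1) - 236)) + D = -655 + 401318 = 400663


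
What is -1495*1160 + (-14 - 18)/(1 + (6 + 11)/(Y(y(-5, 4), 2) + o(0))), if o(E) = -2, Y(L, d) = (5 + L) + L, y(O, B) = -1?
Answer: -15607816/9 ≈ -1.7342e+6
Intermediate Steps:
Y(L, d) = 5 + 2*L
-1495*1160 + (-14 - 18)/(1 + (6 + 11)/(Y(y(-5, 4), 2) + o(0))) = -1495*1160 + (-14 - 18)/(1 + (6 + 11)/((5 + 2*(-1)) - 2)) = -1734200 - 32/(1 + 17/((5 - 2) - 2)) = -1734200 - 32/(1 + 17/(3 - 2)) = -1734200 - 32/(1 + 17/1) = -1734200 - 32/(1 + 17*1) = -1734200 - 32/(1 + 17) = -1734200 - 32/18 = -1734200 - 32*1/18 = -1734200 - 16/9 = -15607816/9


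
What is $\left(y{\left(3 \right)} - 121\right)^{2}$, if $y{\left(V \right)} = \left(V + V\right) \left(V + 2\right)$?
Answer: $8281$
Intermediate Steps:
$y{\left(V \right)} = 2 V \left(2 + V\right)$
$\left(y{\left(3 \right)} - 121\right)^{2} = \left(2 \cdot 3 \left(2 + 3\right) - 121\right)^{2} = \left(2 \cdot 3 \cdot 5 - 121\right)^{2} = \left(30 - 121\right)^{2} = \left(-91\right)^{2} = 8281$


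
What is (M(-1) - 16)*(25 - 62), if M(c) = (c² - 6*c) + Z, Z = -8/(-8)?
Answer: 296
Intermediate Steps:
Z = 1 (Z = -8*(-⅛) = 1)
M(c) = 1 + c² - 6*c (M(c) = (c² - 6*c) + 1 = 1 + c² - 6*c)
(M(-1) - 16)*(25 - 62) = ((1 + (-1)² - 6*(-1)) - 16)*(25 - 62) = ((1 + 1 + 6) - 16)*(-37) = (8 - 16)*(-37) = -8*(-37) = 296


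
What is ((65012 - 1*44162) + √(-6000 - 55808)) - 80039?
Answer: -59189 + 4*I*√3863 ≈ -59189.0 + 248.61*I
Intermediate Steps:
((65012 - 1*44162) + √(-6000 - 55808)) - 80039 = ((65012 - 44162) + √(-61808)) - 80039 = (20850 + 4*I*√3863) - 80039 = -59189 + 4*I*√3863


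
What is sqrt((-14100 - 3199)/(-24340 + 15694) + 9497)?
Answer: 7*sqrt(14491465494)/8646 ≈ 97.463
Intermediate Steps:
sqrt((-14100 - 3199)/(-24340 + 15694) + 9497) = sqrt(-17299/(-8646) + 9497) = sqrt(-17299*(-1/8646) + 9497) = sqrt(17299/8646 + 9497) = sqrt(82128361/8646) = 7*sqrt(14491465494)/8646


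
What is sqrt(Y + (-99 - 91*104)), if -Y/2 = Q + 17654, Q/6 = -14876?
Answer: 3*sqrt(14849) ≈ 365.57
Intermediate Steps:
Q = -89256 (Q = 6*(-14876) = -89256)
Y = 143204 (Y = -2*(-89256 + 17654) = -2*(-71602) = 143204)
sqrt(Y + (-99 - 91*104)) = sqrt(143204 + (-99 - 91*104)) = sqrt(143204 + (-99 - 9464)) = sqrt(143204 - 9563) = sqrt(133641) = 3*sqrt(14849)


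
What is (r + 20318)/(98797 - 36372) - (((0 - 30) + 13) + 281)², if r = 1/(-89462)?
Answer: -77845403708937/1116933070 ≈ -69696.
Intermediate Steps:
r = -1/89462 ≈ -1.1178e-5
(r + 20318)/(98797 - 36372) - (((0 - 30) + 13) + 281)² = (-1/89462 + 20318)/(98797 - 36372) - (((0 - 30) + 13) + 281)² = (1817688915/89462)/62425 - ((-30 + 13) + 281)² = (1817688915/89462)*(1/62425) - (-17 + 281)² = 363537783/1116933070 - 1*264² = 363537783/1116933070 - 1*69696 = 363537783/1116933070 - 69696 = -77845403708937/1116933070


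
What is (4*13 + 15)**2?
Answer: 4489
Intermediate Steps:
(4*13 + 15)**2 = (52 + 15)**2 = 67**2 = 4489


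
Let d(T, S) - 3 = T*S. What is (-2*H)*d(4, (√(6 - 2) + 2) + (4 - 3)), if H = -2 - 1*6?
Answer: 368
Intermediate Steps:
H = -8 (H = -2 - 6 = -8)
d(T, S) = 3 + S*T (d(T, S) = 3 + T*S = 3 + S*T)
(-2*H)*d(4, (√(6 - 2) + 2) + (4 - 3)) = (-2*(-8))*(3 + ((√(6 - 2) + 2) + (4 - 3))*4) = 16*(3 + ((√4 + 2) + 1)*4) = 16*(3 + ((2 + 2) + 1)*4) = 16*(3 + (4 + 1)*4) = 16*(3 + 5*4) = 16*(3 + 20) = 16*23 = 368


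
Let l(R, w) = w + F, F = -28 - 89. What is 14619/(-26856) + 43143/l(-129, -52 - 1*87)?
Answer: -48432953/286464 ≈ -169.07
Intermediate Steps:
F = -117
l(R, w) = -117 + w (l(R, w) = w - 117 = -117 + w)
14619/(-26856) + 43143/l(-129, -52 - 1*87) = 14619/(-26856) + 43143/(-117 + (-52 - 1*87)) = 14619*(-1/26856) + 43143/(-117 + (-52 - 87)) = -4873/8952 + 43143/(-117 - 139) = -4873/8952 + 43143/(-256) = -4873/8952 + 43143*(-1/256) = -4873/8952 - 43143/256 = -48432953/286464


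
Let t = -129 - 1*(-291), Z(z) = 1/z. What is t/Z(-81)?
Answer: -13122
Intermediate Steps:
t = 162 (t = -129 + 291 = 162)
t/Z(-81) = 162/(1/(-81)) = 162/(-1/81) = 162*(-81) = -13122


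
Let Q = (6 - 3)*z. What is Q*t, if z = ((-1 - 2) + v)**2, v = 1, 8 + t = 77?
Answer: 828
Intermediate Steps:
t = 69 (t = -8 + 77 = 69)
z = 4 (z = ((-1 - 2) + 1)**2 = (-3 + 1)**2 = (-2)**2 = 4)
Q = 12 (Q = (6 - 3)*4 = 3*4 = 12)
Q*t = 12*69 = 828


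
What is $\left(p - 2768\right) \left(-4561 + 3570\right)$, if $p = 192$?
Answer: $2552816$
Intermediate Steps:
$\left(p - 2768\right) \left(-4561 + 3570\right) = \left(192 - 2768\right) \left(-4561 + 3570\right) = \left(-2576\right) \left(-991\right) = 2552816$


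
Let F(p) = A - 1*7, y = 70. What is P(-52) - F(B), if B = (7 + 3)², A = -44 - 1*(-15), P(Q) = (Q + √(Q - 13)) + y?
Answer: 54 + I*√65 ≈ 54.0 + 8.0623*I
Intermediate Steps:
P(Q) = 70 + Q + √(-13 + Q) (P(Q) = (Q + √(Q - 13)) + 70 = (Q + √(-13 + Q)) + 70 = 70 + Q + √(-13 + Q))
A = -29 (A = -44 + 15 = -29)
B = 100 (B = 10² = 100)
F(p) = -36 (F(p) = -29 - 1*7 = -29 - 7 = -36)
P(-52) - F(B) = (70 - 52 + √(-13 - 52)) - 1*(-36) = (70 - 52 + √(-65)) + 36 = (70 - 52 + I*√65) + 36 = (18 + I*√65) + 36 = 54 + I*√65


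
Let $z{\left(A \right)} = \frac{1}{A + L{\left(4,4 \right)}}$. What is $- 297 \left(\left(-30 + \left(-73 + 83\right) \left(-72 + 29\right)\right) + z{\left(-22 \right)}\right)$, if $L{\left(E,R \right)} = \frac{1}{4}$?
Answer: $\frac{3962376}{29} \approx 1.3663 \cdot 10^{5}$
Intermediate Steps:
$L{\left(E,R \right)} = \frac{1}{4}$
$z{\left(A \right)} = \frac{1}{\frac{1}{4} + A}$ ($z{\left(A \right)} = \frac{1}{A + \frac{1}{4}} = \frac{1}{\frac{1}{4} + A}$)
$- 297 \left(\left(-30 + \left(-73 + 83\right) \left(-72 + 29\right)\right) + z{\left(-22 \right)}\right) = - 297 \left(\left(-30 + \left(-73 + 83\right) \left(-72 + 29\right)\right) + \frac{4}{1 + 4 \left(-22\right)}\right) = - 297 \left(\left(-30 + 10 \left(-43\right)\right) + \frac{4}{1 - 88}\right) = - 297 \left(\left(-30 - 430\right) + \frac{4}{-87}\right) = - 297 \left(-460 + 4 \left(- \frac{1}{87}\right)\right) = - 297 \left(-460 - \frac{4}{87}\right) = \left(-297\right) \left(- \frac{40024}{87}\right) = \frac{3962376}{29}$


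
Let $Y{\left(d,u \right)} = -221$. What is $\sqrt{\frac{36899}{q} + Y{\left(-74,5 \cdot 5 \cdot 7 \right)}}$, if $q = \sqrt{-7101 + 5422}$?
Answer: $\frac{\sqrt{-623008061 - 61953421 i \sqrt{1679}}}{1679} \approx 18.791 - 23.961 i$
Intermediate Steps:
$q = i \sqrt{1679}$ ($q = \sqrt{-1679} = i \sqrt{1679} \approx 40.976 i$)
$\sqrt{\frac{36899}{q} + Y{\left(-74,5 \cdot 5 \cdot 7 \right)}} = \sqrt{\frac{36899}{i \sqrt{1679}} - 221} = \sqrt{36899 \left(- \frac{i \sqrt{1679}}{1679}\right) - 221} = \sqrt{- \frac{36899 i \sqrt{1679}}{1679} - 221} = \sqrt{-221 - \frac{36899 i \sqrt{1679}}{1679}}$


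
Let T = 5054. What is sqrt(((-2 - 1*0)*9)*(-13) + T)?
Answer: 2*sqrt(1322) ≈ 72.719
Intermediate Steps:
sqrt(((-2 - 1*0)*9)*(-13) + T) = sqrt(((-2 - 1*0)*9)*(-13) + 5054) = sqrt(((-2 + 0)*9)*(-13) + 5054) = sqrt(-2*9*(-13) + 5054) = sqrt(-18*(-13) + 5054) = sqrt(234 + 5054) = sqrt(5288) = 2*sqrt(1322)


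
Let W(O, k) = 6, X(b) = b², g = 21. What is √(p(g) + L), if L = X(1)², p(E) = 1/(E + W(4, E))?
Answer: 2*√21/9 ≈ 1.0184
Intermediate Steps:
p(E) = 1/(6 + E) (p(E) = 1/(E + 6) = 1/(6 + E))
L = 1 (L = (1²)² = 1² = 1)
√(p(g) + L) = √(1/(6 + 21) + 1) = √(1/27 + 1) = √(28/27) = 2*√21/9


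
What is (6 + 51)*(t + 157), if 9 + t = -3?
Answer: 8265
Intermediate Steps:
t = -12 (t = -9 - 3 = -12)
(6 + 51)*(t + 157) = (6 + 51)*(-12 + 157) = 57*145 = 8265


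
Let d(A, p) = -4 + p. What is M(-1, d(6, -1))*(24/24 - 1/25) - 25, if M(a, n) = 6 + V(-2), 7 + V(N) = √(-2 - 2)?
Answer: -649/25 + 48*I/25 ≈ -25.96 + 1.92*I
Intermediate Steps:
V(N) = -7 + 2*I (V(N) = -7 + √(-2 - 2) = -7 + √(-4) = -7 + 2*I)
M(a, n) = -1 + 2*I (M(a, n) = 6 + (-7 + 2*I) = -1 + 2*I)
M(-1, d(6, -1))*(24/24 - 1/25) - 25 = (-1 + 2*I)*(24/24 - 1/25) - 25 = (-1 + 2*I)*(24*(1/24) - 1*1/25) - 25 = (-1 + 2*I)*(1 - 1/25) - 25 = (-1 + 2*I)*(24/25) - 25 = (-24/25 + 48*I/25) - 25 = -649/25 + 48*I/25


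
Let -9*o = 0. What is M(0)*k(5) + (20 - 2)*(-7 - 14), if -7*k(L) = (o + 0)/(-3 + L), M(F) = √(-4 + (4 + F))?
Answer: -378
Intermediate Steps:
o = 0 (o = -⅑*0 = 0)
M(F) = √F
k(L) = 0 (k(L) = -(0 + 0)/(7*(-3 + L)) = -0/(-3 + L) = -⅐*0 = 0)
M(0)*k(5) + (20 - 2)*(-7 - 14) = √0*0 + (20 - 2)*(-7 - 14) = 0*0 + 18*(-21) = 0 - 378 = -378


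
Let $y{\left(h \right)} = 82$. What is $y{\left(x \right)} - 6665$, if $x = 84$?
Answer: $-6583$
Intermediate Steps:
$y{\left(x \right)} - 6665 = 82 - 6665 = -6583$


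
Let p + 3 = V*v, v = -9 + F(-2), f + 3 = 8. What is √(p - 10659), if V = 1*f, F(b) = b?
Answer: I*√10717 ≈ 103.52*I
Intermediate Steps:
f = 5 (f = -3 + 8 = 5)
V = 5 (V = 1*5 = 5)
v = -11 (v = -9 - 2 = -11)
p = -58 (p = -3 + 5*(-11) = -3 - 55 = -58)
√(p - 10659) = √(-58 - 10659) = √(-10717) = I*√10717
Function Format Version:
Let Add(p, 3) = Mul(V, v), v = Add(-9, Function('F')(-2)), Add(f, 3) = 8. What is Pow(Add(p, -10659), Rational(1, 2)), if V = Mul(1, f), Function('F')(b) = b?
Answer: Mul(I, Pow(10717, Rational(1, 2))) ≈ Mul(103.52, I)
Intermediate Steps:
f = 5 (f = Add(-3, 8) = 5)
V = 5 (V = Mul(1, 5) = 5)
v = -11 (v = Add(-9, -2) = -11)
p = -58 (p = Add(-3, Mul(5, -11)) = Add(-3, -55) = -58)
Pow(Add(p, -10659), Rational(1, 2)) = Pow(Add(-58, -10659), Rational(1, 2)) = Pow(-10717, Rational(1, 2)) = Mul(I, Pow(10717, Rational(1, 2)))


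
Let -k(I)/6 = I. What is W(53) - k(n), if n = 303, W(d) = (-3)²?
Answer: 1827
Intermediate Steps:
W(d) = 9
k(I) = -6*I
W(53) - k(n) = 9 - (-6)*303 = 9 - 1*(-1818) = 9 + 1818 = 1827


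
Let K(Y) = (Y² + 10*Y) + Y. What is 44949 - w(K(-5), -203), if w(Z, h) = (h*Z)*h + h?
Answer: 1281422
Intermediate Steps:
K(Y) = Y² + 11*Y
w(Z, h) = h + Z*h² (w(Z, h) = (Z*h)*h + h = Z*h² + h = h + Z*h²)
44949 - w(K(-5), -203) = 44949 - (-203)*(1 - 5*(11 - 5)*(-203)) = 44949 - (-203)*(1 - 5*6*(-203)) = 44949 - (-203)*(1 - 30*(-203)) = 44949 - (-203)*(1 + 6090) = 44949 - (-203)*6091 = 44949 - 1*(-1236473) = 44949 + 1236473 = 1281422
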